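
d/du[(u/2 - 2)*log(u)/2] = (u*log(u) + u - 4)/(4*u)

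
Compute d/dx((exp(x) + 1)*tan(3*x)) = exp(x)*tan(3*x) + 3*exp(x)/cos(3*x)^2 + 3/cos(3*x)^2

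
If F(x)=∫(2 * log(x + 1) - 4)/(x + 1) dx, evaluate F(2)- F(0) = -4 + (-2 + log(3))^2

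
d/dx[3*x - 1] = 3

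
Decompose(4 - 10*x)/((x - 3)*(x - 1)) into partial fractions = 3/(x - 1) - 13/(x - 3)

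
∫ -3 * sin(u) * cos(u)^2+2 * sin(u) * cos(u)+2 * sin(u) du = (cos(u)^2 - cos(u) - 2)*cos(u) + C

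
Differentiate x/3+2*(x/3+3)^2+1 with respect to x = 4*x/9 + 13/3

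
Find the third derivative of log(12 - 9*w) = 54/(27*w^3 - 108*w^2 + 144*w - 64)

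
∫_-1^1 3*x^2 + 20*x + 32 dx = 66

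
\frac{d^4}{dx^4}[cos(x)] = cos(x)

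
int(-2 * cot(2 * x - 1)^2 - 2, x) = cot(2*x - 1) + C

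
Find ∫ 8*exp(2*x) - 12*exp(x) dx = (2*exp(x) - 3)^2 + C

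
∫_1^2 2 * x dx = 3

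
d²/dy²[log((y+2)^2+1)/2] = (-y^2 - 4*y - 3)/(y^4 + 8*y^3 + 26*y^2 + 40*y + 25)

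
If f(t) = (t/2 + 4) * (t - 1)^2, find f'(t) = 3*t^2/2 + 6*t - 15/2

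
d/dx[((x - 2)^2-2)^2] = 4*x^3 - 24*x^2 + 40*x - 16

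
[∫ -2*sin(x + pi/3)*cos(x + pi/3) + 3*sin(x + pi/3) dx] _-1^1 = sqrt(3)*(3 - cos(1))*sin(1)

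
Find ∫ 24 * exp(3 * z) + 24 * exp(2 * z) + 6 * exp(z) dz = (2*exp(z) + 1)^3 + C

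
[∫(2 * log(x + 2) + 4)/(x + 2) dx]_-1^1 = -4 + (log(3) + 2)^2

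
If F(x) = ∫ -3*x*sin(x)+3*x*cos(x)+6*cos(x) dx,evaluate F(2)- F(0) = 9*cos(2) - 3 + 9*sin(2)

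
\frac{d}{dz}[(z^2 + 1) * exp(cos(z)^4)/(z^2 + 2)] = (-4*z^4*exp(cos(z)^4)*sin(z)*cos(z)^3 - 12*z^2*exp(cos(z)^4)*sin(z)*cos(z)^3 + 2*z*exp(cos(z)^4) - 8*exp(cos(z)^4)*sin(z)*cos(z)^3)/(z^4 + 4*z^2 + 4)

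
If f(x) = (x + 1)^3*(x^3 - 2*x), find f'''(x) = 120*x^3 + 180*x^2 + 24*x - 30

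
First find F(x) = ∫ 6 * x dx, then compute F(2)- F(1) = 9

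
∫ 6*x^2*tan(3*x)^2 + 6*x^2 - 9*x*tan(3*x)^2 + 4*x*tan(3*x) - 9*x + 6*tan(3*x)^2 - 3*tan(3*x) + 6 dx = (2*x^2 - 3*x + 2)*tan(3*x) + C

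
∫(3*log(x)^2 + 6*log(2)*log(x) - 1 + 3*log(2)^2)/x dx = log(2*x)^3 - log(2*x) + C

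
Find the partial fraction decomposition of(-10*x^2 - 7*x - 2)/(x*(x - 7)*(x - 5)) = 287/(10*(x - 5)) - 541/(14*(x - 7)) - 2/(35*x)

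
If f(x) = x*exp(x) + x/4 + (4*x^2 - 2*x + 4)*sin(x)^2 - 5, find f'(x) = 4*x^2*sin(2*x) + x*exp(x) + 8*x*sin(x)^2 - 2*x*sin(2*x) + exp(x) - 2*sin(x)^2 + 4*sin(2*x) + 1/4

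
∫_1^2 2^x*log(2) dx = 2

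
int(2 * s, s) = s^2 + C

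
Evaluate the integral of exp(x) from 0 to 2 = -1 + exp(2)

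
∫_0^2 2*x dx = 4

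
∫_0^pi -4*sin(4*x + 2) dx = 0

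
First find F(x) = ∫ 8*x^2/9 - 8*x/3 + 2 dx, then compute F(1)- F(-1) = 124/27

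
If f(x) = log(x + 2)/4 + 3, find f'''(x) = 1/(2*x^3 + 12*x^2 + 24*x + 16)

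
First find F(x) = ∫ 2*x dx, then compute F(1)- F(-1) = 0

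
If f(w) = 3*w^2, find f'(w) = 6*w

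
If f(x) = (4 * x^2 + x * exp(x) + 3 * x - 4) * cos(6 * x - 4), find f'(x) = -24*x^2*sin(6*x - 4) - 6*x*exp(x)*sin(6*x - 4) + x*exp(x)*cos(6*x - 4) - 18*x*sin(6*x - 4) + 8*x*cos(6*x - 4) + exp(x)*cos(6*x - 4) + 24*sin(6*x - 4) + 3*cos(6*x - 4)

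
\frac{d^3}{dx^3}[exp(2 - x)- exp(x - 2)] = (-exp(2*x - 4) - 1)*exp(2 - x)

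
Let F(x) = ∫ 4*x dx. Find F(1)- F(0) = 2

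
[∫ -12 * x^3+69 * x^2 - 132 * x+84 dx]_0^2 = 40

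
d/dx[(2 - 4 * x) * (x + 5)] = -8*x - 18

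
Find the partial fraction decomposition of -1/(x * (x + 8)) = 1/(8*(x + 8)) - 1/(8*x)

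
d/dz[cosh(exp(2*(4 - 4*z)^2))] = 64*(z - 1)*exp(32)*exp(-64*z)*exp(32*z^2)*sinh(exp(32)*exp(-64*z)*exp(32*z^2))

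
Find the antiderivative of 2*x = x^2 + C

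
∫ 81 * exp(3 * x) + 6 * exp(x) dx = (27*exp(2*x) + 6)*exp(x) + C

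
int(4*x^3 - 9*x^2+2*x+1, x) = x^4 - 3*x^3 + x^2 + x + C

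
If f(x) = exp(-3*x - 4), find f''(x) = 9*exp(-3*x - 4)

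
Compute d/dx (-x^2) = -2*x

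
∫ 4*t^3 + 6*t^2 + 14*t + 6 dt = t^4 + 2*t^3 + 7*t^2 + 6*t + C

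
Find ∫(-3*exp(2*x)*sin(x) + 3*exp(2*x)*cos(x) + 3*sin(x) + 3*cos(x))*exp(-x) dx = 6*cos(x)*sinh(x) + C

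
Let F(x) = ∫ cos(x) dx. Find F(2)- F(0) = sin(2)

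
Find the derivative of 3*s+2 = 3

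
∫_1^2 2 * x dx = 3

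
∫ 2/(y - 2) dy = 2*log(y - 2) + C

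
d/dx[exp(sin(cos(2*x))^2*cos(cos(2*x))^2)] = (-cos(2*(x - 2*cos(2*x))) + cos(2*(x + 2*cos(2*x))))*exp(1/8)*exp(-cos(4*cos(2*x))/8)/2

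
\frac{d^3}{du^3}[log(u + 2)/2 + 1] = 1/(u^3 + 6*u^2 + 12*u + 8)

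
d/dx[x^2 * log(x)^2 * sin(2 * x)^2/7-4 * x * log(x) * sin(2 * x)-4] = 2*x^2*log(x)^2*sin(4*x)/7 + 2*x*log(x)^2*sin(2*x)^2/7 + 2*x*log(x)*sin(2*x)^2/7 - 8*x*log(x)*cos(2*x) - 4*log(x)*sin(2*x) - 4*sin(2*x)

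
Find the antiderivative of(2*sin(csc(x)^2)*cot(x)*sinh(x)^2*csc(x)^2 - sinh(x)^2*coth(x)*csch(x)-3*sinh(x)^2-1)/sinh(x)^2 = -3*x + cos(csc(x)^2) + coth(x) + csch(x) + C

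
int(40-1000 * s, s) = -500*s^2 + 40*s + C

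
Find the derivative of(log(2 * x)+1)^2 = (2*log(x) + 2*log(2) + 2)/x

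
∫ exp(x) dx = exp(x) + C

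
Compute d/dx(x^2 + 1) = 2*x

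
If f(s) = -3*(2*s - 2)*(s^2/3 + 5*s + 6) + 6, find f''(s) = -12*s - 56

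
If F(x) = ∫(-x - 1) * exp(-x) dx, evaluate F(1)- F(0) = -2 + 3*exp(-1)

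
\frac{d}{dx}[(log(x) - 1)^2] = (2*log(x) - 2)/x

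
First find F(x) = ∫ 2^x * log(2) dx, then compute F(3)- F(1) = 6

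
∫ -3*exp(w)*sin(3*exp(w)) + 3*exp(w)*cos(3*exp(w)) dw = sqrt(2)*sin(3*exp(w) + pi/4) + C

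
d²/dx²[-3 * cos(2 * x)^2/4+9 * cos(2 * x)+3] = 48*sin(x)^4 + 24*sin(x)^2 - 30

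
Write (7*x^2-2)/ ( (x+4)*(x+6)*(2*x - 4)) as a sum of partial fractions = 125/(16*(x + 6)) - 55/(12*(x + 4)) + 13/(48*(x - 2))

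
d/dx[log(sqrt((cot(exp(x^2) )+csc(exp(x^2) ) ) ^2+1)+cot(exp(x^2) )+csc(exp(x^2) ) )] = -2*x*(sqrt(2)*sqrt((cos(exp(x^2)) + 1)/sin(exp(x^2))^2) + cos(exp(x^2))/sin(exp(x^2)) + 1/sin(exp(x^2)))*exp(x^2)/(sqrt(2)*sqrt((cos(exp(x^2)) + 1)/sin(exp(x^2))^2)*sin(exp(x^2)) + 2)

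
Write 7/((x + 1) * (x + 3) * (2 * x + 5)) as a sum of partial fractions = -28/(3*(2*x + 5)) + 7/(2*(x + 3)) + 7/(6*(x + 1))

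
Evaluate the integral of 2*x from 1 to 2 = 3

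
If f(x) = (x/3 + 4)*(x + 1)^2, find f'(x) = x^2 + 28*x/3 + 25/3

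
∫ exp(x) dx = exp(x) + C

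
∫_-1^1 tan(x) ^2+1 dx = 2*tan(1)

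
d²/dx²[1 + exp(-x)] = exp(-x)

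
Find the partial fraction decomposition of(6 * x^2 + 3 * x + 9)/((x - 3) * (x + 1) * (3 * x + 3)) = 1/(2*(x + 1)) - 1/(x + 1)^2 + 3/(2*(x - 3))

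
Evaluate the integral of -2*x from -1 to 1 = 0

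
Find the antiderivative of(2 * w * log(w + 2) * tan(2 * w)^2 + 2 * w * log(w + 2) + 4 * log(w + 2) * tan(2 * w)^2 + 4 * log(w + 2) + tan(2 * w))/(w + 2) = log(w + 2)*tan(2*w) + C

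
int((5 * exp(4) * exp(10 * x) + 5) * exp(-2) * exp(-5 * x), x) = 2*sinh(5*x + 2) + C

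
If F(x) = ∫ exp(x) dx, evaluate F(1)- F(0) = -1 + E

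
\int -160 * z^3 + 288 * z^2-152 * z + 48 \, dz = -40*z^4 + 96*z^3 - 76*z^2 + 48*z + C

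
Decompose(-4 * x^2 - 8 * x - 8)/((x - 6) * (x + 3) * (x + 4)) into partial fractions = -4/(x + 4) + 20/(9*(x + 3)) - 20/(9*(x - 6))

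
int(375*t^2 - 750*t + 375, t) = 125*t^3 - 375*t^2 + 375*t + C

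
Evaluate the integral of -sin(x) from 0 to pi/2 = -1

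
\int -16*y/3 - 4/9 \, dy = -8*y^2/3 - 4*y/9 + C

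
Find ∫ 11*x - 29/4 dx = 11*x^2/2 - 29*x/4 + C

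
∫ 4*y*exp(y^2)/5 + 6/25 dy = 6*y/25 + 2*exp(y^2)/5 + C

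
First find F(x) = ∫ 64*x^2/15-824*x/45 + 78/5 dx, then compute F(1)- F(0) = 118/15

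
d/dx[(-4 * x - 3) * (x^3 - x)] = -16*x^3 - 9*x^2 + 8*x + 3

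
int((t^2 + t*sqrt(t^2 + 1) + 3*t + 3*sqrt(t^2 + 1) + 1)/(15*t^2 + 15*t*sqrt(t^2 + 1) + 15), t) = t/15 + log(t + sqrt(t^2 + 1))/5 + C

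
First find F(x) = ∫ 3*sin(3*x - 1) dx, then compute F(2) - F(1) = cos(2) - cos(5)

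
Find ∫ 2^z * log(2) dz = 2^z + C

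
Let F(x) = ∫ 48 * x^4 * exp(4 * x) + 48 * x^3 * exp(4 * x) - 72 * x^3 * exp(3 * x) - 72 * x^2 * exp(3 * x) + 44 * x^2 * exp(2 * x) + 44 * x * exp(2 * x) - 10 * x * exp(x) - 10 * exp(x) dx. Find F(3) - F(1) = -30*exp(3) - 3*(-2*E + 2*exp(2))^2 - 10*exp(2) + 10*E + 90*exp(6) + 3*(-6*exp(3) + 18*exp(6))^2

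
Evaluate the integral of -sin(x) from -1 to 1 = 0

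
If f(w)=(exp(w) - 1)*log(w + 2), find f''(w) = (w^2*exp(w)*log(w + 2) + 4*w*exp(w)*log(w + 2) + 2*w*exp(w) + 4*exp(w)*log(w + 2) + 3*exp(w) + 1)/(w^2 + 4*w + 4)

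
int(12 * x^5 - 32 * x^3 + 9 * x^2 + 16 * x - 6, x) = 2*x^6 - 8*x^4 + 3*x^3 + 8*x^2 - 6*x + C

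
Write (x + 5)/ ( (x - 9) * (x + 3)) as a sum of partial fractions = -1/(6*(x + 3)) + 7/(6*(x - 9))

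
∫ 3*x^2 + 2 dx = x^3 + 2*x + C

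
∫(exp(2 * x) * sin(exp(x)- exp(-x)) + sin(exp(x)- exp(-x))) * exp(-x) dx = -cos(2*sinh(x)) + C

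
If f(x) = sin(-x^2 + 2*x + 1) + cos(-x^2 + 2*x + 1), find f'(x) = 2*x*sin(-x^2 + 2*x + 1) - 2*x*cos(-x^2 + 2*x + 1) - 2*sin(-x^2 + 2*x + 1) + 2*cos(-x^2 + 2*x + 1)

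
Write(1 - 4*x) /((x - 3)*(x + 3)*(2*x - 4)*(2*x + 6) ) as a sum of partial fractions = 23/(3600*(x + 3)) + 13/(120*(x + 3)^2) + 7/(100*(x - 2)) - 11/(144*(x - 3))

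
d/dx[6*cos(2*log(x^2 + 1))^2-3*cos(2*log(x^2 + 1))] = 12*x*(sin(2*log(x^2 + 1)) - 2*sin(4*log(x^2 + 1)))/(x^2 + 1)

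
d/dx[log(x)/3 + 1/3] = 1/(3*x)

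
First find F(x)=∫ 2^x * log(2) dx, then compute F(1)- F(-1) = 3/2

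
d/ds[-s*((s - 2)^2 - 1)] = -3*s^2 + 8*s - 3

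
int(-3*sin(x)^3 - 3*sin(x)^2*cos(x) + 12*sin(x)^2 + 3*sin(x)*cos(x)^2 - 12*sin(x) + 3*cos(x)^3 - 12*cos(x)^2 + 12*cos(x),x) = (sqrt(2)*sin(x + pi/4) - 2)^3 + C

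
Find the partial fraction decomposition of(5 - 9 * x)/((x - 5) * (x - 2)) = 13/(3*(x - 2)) - 40/(3*(x - 5))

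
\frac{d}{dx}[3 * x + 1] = 3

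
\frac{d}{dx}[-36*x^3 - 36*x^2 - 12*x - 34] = -108*x^2 - 72*x - 12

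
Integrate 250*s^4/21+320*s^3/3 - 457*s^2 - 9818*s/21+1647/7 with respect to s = 50*s^5/21 + 80*s^4/3 - 457*s^3/3 - 4909*s^2/21 + 1647*s/7 + C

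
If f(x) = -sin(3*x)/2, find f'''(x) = 27*cos(3*x)/2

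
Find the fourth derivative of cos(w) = cos(w)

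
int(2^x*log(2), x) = 2^x + C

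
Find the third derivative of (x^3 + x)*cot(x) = -6*x^3*cot(x)^4 - 8*x^3*cot(x)^2 - 2*x^3 + 18*x^2*cot(x)^3 + 18*x^2*cot(x) - 6*x*cot(x)^4 - 26*x*cot(x)^2 - 20*x + 6*cot(x)^3 + 12*cot(x)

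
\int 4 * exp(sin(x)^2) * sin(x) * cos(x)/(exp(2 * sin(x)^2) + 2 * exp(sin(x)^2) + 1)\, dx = 2*exp(sin(x)^2)/(exp(sin(x)^2) + 1) + C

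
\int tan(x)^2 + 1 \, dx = tan(x) + C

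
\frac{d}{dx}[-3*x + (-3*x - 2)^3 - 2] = -81*x^2 - 108*x - 39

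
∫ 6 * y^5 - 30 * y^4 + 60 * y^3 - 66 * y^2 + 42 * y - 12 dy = y^6 - 6*y^5 + 15*y^4 - 22*y^3 + 21*y^2 - 12*y + C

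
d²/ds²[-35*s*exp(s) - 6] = -35*s*exp(s) - 70*exp(s)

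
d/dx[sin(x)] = cos(x)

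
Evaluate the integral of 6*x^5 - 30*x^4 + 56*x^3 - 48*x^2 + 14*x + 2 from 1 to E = -(-1 + E)^4 - 2*(-1 + E)^2 + (-1 + E)^6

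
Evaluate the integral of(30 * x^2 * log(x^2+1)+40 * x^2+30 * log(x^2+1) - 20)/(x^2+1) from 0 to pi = 10*pi*(-2 + 3*log(1 + pi^2))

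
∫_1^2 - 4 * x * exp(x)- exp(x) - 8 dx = -5*exp(2) - 8 + E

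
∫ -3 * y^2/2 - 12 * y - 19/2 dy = -y^3/2 - 6*y^2 - 19*y/2 + C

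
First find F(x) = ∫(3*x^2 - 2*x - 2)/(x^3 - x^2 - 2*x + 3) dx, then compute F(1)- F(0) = -log(3)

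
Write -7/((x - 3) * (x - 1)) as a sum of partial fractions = 7/(2*(x - 1)) - 7/(2*(x - 3))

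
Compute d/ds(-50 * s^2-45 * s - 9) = -100*s - 45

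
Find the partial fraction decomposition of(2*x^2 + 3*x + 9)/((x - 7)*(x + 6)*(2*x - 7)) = -176/(133*(2*x - 7)) + 63/(247*(x + 6)) + 128/(91*(x - 7))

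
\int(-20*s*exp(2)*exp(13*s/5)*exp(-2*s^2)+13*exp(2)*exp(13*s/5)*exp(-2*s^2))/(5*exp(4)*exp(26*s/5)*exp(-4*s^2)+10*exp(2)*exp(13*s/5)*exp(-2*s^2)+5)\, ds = exp(13*s/5 + 2)/(exp(2*s^2) + exp(13*s/5 + 2)) + C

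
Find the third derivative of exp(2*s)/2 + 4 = 4*exp(2*s)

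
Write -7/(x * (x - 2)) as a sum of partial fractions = -7/(2*(x - 2)) + 7/(2*x)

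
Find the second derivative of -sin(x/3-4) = sin(x/3 - 4)/9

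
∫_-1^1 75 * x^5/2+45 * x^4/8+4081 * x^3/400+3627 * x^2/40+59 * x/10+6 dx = 747/10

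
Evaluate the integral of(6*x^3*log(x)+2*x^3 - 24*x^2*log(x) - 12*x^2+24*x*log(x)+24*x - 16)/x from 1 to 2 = 0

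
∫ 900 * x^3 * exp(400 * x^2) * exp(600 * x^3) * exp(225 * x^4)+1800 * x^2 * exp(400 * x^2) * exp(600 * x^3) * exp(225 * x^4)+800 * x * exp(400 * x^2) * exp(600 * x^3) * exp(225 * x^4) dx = exp(25*x^2*(3*x + 4)^2) + C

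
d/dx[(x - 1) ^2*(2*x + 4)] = 6*x^2 - 6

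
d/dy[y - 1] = 1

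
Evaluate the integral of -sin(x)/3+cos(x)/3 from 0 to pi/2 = 0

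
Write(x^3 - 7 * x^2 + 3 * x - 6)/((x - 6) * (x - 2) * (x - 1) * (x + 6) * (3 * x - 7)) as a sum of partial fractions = 1977/(1100*(3*x - 7)) - 41/(1400*(x + 6)) + 9/(140*(x - 1)) - 5/(8*(x - 2)) - 1/(110*(x - 6))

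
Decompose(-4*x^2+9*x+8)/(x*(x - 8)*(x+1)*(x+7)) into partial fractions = 251/(630*(x + 7)) - 5/(54*(x + 1)) - 22/(135*(x - 8)) - 1/(7*x)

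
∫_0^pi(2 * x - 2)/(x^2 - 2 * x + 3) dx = -log(3) + log(2 + (-1 + pi)^2)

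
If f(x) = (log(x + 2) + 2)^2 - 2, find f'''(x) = (4*log(x + 2) + 2)/(x^3 + 6*x^2 + 12*x + 8)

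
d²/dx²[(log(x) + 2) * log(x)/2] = -log(x)/x^2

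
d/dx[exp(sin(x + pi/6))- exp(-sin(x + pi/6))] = (exp(sqrt(3)*sin(x))*exp(cos(x)) + 1)*exp(-sin(x + pi/6))*cos(x + pi/6)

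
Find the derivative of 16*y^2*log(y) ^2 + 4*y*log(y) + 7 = 32*y*log(y)^2 + 32*y*log(y) + 4*log(y) + 4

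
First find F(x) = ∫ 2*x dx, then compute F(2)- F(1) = 3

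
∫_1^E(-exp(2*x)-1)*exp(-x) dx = -exp(E) - exp(-1) + exp(-E) + E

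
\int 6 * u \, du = 3*u^2 + C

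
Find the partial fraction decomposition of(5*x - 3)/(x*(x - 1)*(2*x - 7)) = 58/(35*(2*x - 7)) - 2/(5*(x - 1)) - 3/(7*x)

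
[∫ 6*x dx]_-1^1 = 0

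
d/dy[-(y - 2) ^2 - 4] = 4 - 2*y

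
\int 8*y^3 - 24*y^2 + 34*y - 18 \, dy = 2*y^4 - 8*y^3 + 17*y^2 - 18*y + C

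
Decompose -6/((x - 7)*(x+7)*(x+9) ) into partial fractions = -3/(16*(x + 9)) + 3/(14*(x + 7)) - 3/(112*(x - 7))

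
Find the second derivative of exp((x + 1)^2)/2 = 2*x^2*exp(x^2 + 2*x + 1) + 4*x*exp(x^2 + 2*x + 1) + 3*exp(x^2 + 2*x + 1)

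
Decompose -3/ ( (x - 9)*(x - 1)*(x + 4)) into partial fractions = -3/(65*(x + 4)) + 3/(40*(x - 1)) - 3/(104*(x - 9))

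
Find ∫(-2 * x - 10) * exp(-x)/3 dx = 2*(x + 6)*exp(-x)/3 + C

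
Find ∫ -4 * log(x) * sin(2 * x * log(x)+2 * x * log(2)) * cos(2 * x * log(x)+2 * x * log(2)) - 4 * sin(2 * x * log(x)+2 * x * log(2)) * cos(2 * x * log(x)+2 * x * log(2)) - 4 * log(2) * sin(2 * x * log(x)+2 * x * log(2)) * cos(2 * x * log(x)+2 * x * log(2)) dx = cos(2*x*log(2*x))^2 + C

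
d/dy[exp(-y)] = -exp(-y)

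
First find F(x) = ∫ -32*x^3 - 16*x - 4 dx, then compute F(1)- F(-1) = -8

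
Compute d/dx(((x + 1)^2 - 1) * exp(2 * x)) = 2*x^2*exp(2*x) + 6*x*exp(2*x) + 2*exp(2*x)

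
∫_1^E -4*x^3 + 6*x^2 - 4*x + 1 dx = -(-E + exp(2))^2 - exp(2) + E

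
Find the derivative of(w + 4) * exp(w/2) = w*exp(w/2)/2 + 3*exp(w/2)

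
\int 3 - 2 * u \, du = -u^2 + 3*u + C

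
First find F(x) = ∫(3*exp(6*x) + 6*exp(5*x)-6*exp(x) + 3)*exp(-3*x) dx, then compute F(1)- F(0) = -1 + (-exp(-1) + 1 + E)^3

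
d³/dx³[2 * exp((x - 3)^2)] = 16*x^3*exp(x^2 - 6*x + 9) - 144*x^2*exp(x^2 - 6*x + 9) + 456*x*exp(x^2 - 6*x + 9) - 504*exp(x^2 - 6*x + 9)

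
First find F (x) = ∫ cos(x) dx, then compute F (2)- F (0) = sin(2)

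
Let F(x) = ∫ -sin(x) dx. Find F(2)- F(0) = -1 + cos(2)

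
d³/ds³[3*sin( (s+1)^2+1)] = -24*s^3*cos(s^2 + 2*s + 2) - 72*s^2*cos(s^2 + 2*s + 2) - 36*s*sin(s^2 + 2*s + 2) - 72*s*cos(s^2 + 2*s + 2) - 36*sin(s^2 + 2*s + 2) - 24*cos(s^2 + 2*s + 2)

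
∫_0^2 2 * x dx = 4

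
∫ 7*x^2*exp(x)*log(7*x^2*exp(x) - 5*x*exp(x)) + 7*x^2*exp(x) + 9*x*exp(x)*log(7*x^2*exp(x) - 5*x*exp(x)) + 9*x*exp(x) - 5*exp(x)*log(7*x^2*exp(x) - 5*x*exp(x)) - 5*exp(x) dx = x*(7*x - 5)*exp(x)*log(x*(7*x - 5)*exp(x)) + C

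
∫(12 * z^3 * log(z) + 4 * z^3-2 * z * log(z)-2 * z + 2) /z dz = 2*(2*z^3 - z + 1)*log(z) + C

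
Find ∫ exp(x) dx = exp(x) + C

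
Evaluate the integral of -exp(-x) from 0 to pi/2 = -1 + exp(-pi/2)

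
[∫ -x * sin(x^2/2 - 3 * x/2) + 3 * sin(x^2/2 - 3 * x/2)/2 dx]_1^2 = 0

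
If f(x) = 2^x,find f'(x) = 2^x*log(2)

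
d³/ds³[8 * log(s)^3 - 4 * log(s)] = (48*log(s)^2 - 144*log(s) + 40)/s^3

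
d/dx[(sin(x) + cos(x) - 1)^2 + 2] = 2*cos(2*x) - 2*sqrt(2)*cos(x + pi/4)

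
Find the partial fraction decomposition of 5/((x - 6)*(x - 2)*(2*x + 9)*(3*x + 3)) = -40/(5733*(2*x + 9)) + 5/(441*(x + 1)) - 5/(468*(x - 2)) + 5/(1764*(x - 6))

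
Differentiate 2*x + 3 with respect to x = 2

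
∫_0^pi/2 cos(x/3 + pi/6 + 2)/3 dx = -sin(pi/6 + 2) + sin(pi/3 + 2)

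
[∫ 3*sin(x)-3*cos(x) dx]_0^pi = 6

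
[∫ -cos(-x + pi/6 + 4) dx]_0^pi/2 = -sqrt(2)*sin(5*pi/12 + 4)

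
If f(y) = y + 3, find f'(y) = 1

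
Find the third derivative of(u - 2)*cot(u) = -6*u*cot(u)^4 - 8*u*cot(u)^2 - 2*u + 12*cot(u)^4 + 6*cot(u)^3 + 16*cot(u)^2 + 6*cot(u) + 4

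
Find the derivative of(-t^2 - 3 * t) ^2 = 4*t^3 + 18*t^2 + 18*t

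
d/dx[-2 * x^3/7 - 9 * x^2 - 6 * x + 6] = -6*x^2/7 - 18*x - 6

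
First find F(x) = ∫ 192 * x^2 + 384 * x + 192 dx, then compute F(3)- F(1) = 3584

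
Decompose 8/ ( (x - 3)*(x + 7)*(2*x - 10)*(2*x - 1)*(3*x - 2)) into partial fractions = 324/(2093*(3*x - 2)) - 64/(675*(2*x - 1)) + 1/(10350*(x + 7)) - 1/(175*(x - 3)) + 1/(702*(x - 5))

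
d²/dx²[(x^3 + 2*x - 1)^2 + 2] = 30*x^4 + 48*x^2 - 12*x + 8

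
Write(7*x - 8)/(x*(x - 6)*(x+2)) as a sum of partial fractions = -11/(8*(x + 2)) + 17/(24*(x - 6)) + 2/(3*x)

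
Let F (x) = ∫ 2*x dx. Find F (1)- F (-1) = 0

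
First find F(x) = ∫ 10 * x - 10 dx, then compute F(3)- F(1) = 20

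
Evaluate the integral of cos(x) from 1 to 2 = -sin(1) + sin(2)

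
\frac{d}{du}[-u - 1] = -1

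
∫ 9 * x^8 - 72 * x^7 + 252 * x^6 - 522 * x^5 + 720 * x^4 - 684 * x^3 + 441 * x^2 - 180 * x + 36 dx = x^9 - 9*x^8 + 36*x^7 - 87*x^6 + 144*x^5 - 171*x^4 + 147*x^3 - 90*x^2 + 36*x + C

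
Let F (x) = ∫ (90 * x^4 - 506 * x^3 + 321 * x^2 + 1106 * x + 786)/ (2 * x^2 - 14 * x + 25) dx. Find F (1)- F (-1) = -log(82) + log(26) + 94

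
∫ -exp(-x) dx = exp(-x) + C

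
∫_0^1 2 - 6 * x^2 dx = 0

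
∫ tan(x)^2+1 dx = tan(x) + C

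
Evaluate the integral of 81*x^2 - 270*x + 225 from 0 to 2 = 126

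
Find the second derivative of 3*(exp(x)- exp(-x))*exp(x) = 12*exp(2*x)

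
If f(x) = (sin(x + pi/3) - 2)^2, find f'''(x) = 4*cos(x + pi/3) - 4*cos(2*x + pi/6)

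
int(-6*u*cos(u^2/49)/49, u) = -3*sin(u^2/49) + C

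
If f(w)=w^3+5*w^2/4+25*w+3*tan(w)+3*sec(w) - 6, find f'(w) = 3*w^2 + 5*w/2 + 3*tan(w)^2 + 3*tan(w)*sec(w) + 28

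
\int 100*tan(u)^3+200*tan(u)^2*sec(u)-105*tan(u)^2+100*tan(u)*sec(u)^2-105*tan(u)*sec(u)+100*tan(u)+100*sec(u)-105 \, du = 2*(5*tan(u) + 5*sec(u) - 4)^2 - 25*tan(u) - 25*sec(u) + C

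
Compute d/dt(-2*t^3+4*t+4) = 4 - 6*t^2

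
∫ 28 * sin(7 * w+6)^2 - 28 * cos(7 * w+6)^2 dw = -2*sin(14*w + 12) + C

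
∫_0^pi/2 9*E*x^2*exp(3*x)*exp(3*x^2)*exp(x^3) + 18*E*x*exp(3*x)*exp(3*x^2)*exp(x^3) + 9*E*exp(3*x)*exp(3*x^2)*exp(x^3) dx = -3*E + 3*exp((1 + pi/2)^3)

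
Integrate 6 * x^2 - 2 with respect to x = 2*x^3 - 2*x + C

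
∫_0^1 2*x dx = 1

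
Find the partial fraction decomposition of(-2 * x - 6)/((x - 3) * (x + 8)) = -10/(11*(x + 8)) - 12/(11*(x - 3))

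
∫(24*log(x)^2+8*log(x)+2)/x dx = 2*(4*log(x)^2 + 2*log(x) + 1)*log(x) + C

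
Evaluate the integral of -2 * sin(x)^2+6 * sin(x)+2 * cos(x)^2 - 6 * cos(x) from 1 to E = -(-3 + cos(1) + sin(1))^2 + (-3 + cos(E) + sin(E))^2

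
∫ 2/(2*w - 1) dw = log(4*w - 2) + C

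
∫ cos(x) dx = sin(x) + C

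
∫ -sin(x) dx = cos(x) + C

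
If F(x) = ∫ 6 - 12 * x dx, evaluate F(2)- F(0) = -12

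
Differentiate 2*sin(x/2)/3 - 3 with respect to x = cos(x/2)/3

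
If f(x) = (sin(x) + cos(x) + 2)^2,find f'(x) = 2*cos(2*x) + 4*sqrt(2)*cos(x + pi/4)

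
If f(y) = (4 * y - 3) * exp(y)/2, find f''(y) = 2*y*exp(y) + 5*exp(y)/2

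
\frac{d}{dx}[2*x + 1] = 2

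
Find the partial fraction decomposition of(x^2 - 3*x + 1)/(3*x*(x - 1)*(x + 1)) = 5/(6*(x + 1)) - 1/(6*(x - 1)) - 1/(3*x)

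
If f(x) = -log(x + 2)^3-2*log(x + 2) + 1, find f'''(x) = (-6*log(x + 2)^2 + 18*log(x + 2) - 10)/(x^3 + 6*x^2 + 12*x + 8)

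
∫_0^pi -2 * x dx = -pi^2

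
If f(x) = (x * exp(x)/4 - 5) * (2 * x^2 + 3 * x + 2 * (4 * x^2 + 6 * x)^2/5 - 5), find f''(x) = 8*x^5*exp(x)/5 + 104*x^4*exp(x)/5 + 149*x^3*exp(x)/2 + 1659*x^2*exp(x)/20 - 384*x^2 + 527*x*exp(x)/20 - 576*x - exp(x) - 164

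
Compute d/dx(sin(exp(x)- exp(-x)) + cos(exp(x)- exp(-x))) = sqrt(2)*(exp(2*x) + 1)*exp(-x)*cos(exp(x) + pi/4 - exp(-x))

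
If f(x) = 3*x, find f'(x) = 3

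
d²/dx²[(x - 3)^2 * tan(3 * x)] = 18*x^2*tan(3*x)^3 + 18*x^2*tan(3*x) - 108*x*tan(3*x)^3 + 12*x*tan(3*x)^2 - 108*x*tan(3*x) + 12*x + 162*tan(3*x)^3 - 36*tan(3*x)^2 + 164*tan(3*x) - 36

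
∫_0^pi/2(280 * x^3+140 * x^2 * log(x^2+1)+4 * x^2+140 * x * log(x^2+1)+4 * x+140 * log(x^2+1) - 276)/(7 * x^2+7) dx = -20 + 2*log(1 + pi^2/4)/7 + 2*pi/7 + 5*(-2 + log(1 + pi^2/4) + pi)^2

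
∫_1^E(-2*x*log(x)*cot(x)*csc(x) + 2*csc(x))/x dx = 2*csc(E)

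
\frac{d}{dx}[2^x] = 2^x*log(2)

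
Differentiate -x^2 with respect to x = -2*x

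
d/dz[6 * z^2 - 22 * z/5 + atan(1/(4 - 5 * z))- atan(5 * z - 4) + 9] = 12*z - 22/5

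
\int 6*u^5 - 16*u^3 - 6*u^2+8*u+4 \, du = u^6 - 4*u^4 - 2*u^3 + 4*u^2 + 4*u + C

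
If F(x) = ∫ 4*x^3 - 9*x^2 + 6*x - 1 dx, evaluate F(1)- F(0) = 0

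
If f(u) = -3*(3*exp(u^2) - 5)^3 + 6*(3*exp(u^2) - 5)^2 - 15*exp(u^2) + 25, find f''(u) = -2916*u^2*exp(3*u^2) + 7344*u^2*exp(2*u^2) - 3480*u^2*exp(u^2) - 486*exp(3*u^2) + 1836*exp(2*u^2) - 1740*exp(u^2)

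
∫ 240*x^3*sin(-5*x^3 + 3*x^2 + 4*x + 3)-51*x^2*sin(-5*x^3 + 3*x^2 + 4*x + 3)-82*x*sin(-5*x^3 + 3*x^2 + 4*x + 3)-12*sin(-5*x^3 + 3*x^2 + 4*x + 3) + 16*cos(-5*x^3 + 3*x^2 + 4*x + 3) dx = (16*x + 3)*cos(-5*x^3 + 3*x^2 + 4*x + 3) + C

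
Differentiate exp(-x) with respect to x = -exp(-x)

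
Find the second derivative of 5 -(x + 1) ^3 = -6*x - 6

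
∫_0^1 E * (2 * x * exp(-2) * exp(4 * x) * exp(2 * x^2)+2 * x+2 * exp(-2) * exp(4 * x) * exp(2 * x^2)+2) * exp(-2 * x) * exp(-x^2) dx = -exp(-1) - exp(-2) + E + exp(2)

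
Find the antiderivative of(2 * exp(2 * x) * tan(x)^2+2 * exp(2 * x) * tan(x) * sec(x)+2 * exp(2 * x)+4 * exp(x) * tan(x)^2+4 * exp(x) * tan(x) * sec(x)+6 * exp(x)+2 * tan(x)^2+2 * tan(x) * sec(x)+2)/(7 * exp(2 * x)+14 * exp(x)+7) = 2*((exp(x) + 1)*(tan(x) + sec(x) + 14) + exp(x))/(7*(exp(x) + 1)) + C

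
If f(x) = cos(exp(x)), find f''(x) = -(exp(x)*cos(exp(x)) + sin(exp(x)))*exp(x)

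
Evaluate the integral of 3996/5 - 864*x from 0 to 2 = -648/5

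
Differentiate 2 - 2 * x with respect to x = -2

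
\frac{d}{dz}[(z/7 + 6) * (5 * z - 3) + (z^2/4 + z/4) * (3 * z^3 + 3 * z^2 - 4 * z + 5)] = 15*z^4/4 + 6*z^3 - 3*z^2/4 + 27*z/14 + 863/28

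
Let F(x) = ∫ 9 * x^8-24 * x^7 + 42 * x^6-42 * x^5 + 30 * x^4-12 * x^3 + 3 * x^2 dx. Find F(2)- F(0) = 216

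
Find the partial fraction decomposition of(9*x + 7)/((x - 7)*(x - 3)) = -17/(2*(x - 3)) + 35/(2*(x - 7))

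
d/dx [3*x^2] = 6*x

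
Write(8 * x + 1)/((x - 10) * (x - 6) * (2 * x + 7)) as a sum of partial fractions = -4/(19*(2*x + 7)) - 49/(76*(x - 6)) + 3/(4*(x - 10))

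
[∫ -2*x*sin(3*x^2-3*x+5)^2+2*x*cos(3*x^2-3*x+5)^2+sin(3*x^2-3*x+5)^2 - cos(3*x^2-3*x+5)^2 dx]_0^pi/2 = -sin(10 + 3*pi^2/2)/6 - sin(10)/6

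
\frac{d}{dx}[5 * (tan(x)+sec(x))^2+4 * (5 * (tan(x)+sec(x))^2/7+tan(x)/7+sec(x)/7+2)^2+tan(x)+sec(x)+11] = (sin(x) + 1)^2*(-1210*sin(x)^2/cos(x)^2 - 41*sin(x)/cos(x) + 800*sin(x)/cos(x)^2 + 8 + 281/cos(x) + 2010/cos(x)^2)/(49*cos(x)^3)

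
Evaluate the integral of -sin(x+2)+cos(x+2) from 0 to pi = -2*sin(2) - 2*cos(2)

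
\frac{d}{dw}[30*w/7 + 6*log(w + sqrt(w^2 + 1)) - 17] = (30*w^2 + 30*w*sqrt(w^2 + 1) + 42*w + 42*sqrt(w^2 + 1) + 30)/(7*w^2 + 7*w*sqrt(w^2 + 1) + 7)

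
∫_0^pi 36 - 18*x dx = -9*pi^2 + 36*pi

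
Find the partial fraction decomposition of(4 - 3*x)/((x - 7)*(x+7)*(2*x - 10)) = 25/(336*(x + 7)) + 11/(48*(x - 5)) - 17/(56*(x - 7))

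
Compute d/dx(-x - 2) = -1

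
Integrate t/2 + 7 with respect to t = t^2/4 + 7*t + C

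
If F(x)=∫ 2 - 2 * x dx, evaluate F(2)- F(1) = -1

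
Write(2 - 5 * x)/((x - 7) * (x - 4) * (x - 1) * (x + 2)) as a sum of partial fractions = -2/(27*(x + 2)) - 1/(18*(x - 1)) + 1/(3*(x - 4)) - 11/(54*(x - 7))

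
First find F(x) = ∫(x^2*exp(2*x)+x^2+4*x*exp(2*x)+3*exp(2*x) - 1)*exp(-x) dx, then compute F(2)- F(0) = -9*exp(-2) + 9*exp(2)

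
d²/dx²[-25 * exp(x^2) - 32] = -100*x^2*exp(x^2) - 50*exp(x^2)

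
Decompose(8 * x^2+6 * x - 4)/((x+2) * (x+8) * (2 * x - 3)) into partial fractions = 92/(133*(2*x - 3)) + 230/(57*(x + 8)) - 8/(21*(x + 2))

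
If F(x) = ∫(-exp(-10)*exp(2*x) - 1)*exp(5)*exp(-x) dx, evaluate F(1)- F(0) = -exp(5) - exp(-4) + exp(-5) + exp(4)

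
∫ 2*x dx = x^2 + C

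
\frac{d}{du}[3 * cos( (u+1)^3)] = -9*(u + 1)^2*sin(u^3 + 3*u^2 + 3*u + 1)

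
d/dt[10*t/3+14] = 10/3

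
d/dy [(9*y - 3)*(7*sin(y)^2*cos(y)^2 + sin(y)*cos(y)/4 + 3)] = 63*y*sin(4*y)/2 + 9*y*cos(2*y)/4 - 63*(1 - cos(2*y))^2/4 + 9*sin(2*y)/8 - 21*sin(4*y)/2 - 129*cos(2*y)/4 + 117/2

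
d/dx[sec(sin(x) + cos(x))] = sqrt(2)*sin(sqrt(2)*sin(x + pi/4))*cos(x + pi/4)/cos(sqrt(2)*sin(x + pi/4))^2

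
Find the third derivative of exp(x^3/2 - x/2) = 27*x^6*exp(x^3/2 - x/2)/8 - 27*x^4*exp(x^3/2 - x/2)/8 + 27*x^3*exp(x^3/2 - x/2)/2 + 9*x^2*exp(x^3/2 - x/2)/8 - 9*x*exp(x^3/2 - x/2)/2 + 23*exp(x^3/2 - x/2)/8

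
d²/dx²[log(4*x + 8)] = -1/(x^2 + 4*x + 4)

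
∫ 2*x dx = x^2 + C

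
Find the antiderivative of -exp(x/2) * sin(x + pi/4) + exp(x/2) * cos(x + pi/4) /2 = exp(x/2)*cos(x + pi/4) + C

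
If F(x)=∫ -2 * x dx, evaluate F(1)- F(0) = -1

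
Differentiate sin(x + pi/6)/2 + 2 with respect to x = cos(x + pi/6)/2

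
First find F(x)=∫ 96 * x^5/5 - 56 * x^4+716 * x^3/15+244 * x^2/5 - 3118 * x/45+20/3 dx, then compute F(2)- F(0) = 380/9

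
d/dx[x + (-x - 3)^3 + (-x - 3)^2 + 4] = -3*x^2 - 16*x - 20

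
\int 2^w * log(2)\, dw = 2^w + C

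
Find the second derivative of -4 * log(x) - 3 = 4/x^2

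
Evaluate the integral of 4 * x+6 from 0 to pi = 6*pi + 2*pi^2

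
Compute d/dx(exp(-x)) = -exp(-x)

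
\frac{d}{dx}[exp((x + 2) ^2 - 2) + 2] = 2*x*exp(x^2 + 4*x + 2) + 4*exp(x^2 + 4*x + 2)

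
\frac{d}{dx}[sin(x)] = cos(x)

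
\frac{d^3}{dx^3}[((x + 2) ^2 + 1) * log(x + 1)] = (2*x^2 + 2*x + 4)/(x^3 + 3*x^2 + 3*x + 1)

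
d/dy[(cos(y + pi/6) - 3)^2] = 6*sin(y + pi/6) - sin(2*y + pi/3)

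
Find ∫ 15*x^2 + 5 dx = 5*x^3 + 5*x + C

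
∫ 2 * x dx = x^2 + C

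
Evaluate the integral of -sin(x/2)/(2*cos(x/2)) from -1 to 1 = 0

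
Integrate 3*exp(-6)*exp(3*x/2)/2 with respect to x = exp(3*x/2 - 6) + C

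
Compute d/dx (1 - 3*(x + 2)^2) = -6*x - 12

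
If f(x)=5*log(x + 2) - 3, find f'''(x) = 10/(x^3 + 6*x^2 + 12*x + 8)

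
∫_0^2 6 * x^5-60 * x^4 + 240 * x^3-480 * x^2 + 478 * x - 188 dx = -60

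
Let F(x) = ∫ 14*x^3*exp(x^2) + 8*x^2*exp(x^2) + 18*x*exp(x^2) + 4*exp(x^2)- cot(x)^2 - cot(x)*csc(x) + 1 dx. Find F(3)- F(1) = -13*E + cot(3) - csc(1) - cot(1) + 4 + csc(3) + 77*exp(9)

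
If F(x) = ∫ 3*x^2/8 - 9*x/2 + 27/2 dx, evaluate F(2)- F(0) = 19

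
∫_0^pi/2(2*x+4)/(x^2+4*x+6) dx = -log(6) + log(2 + (pi/2 + 2)^2)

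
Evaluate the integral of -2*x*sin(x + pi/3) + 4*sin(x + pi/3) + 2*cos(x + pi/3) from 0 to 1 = 2 - 2*cos(1 + pi/3)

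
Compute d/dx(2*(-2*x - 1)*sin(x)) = -4*x*cos(x) - 4*sin(x) - 2*cos(x)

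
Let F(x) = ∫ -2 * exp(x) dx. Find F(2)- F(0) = 2 - 2*exp(2)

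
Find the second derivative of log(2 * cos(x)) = -1/cos(x)^2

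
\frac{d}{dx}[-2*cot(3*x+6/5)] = 6/sin(3*x + 6/5)^2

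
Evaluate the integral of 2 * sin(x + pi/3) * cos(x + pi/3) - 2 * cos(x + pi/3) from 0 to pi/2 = 1/4 - (-1 + sqrt(3)/2)^2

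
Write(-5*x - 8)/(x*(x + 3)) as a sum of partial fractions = -7/(3*(x + 3)) - 8/(3*x)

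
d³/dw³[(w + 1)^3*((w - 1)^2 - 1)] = 60*w^2 + 24*w - 18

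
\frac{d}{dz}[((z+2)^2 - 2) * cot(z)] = -z^2/sin(z)^2 + 2*z/tan(z) - 4*z/sin(z)^2 + 4/tan(z) - 2/sin(z)^2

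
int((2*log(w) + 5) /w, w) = (log(w) + 5)*log(w) + C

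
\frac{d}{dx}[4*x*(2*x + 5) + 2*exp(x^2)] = 4*x*exp(x^2) + 16*x + 20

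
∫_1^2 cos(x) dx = -sin(1) + sin(2)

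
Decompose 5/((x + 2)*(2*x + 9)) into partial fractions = -2/(2*x + 9) + 1/(x + 2)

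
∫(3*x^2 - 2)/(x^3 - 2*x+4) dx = log(x^3 - 2*x + 4) + C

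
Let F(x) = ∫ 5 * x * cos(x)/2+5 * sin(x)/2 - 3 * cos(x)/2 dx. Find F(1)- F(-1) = -3*sin(1)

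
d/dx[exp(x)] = exp(x)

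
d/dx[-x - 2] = -1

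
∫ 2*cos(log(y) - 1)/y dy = 2*sin(log(y) - 1) + C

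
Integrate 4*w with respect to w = 2*w^2 + C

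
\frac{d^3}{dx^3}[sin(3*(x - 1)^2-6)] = -216*x^3*cos(-3*x^2 + 6*x + 3) + 648*x^2*cos(-3*x^2 + 6*x + 3) + 108*x*sin(-3*x^2 + 6*x + 3) - 648*x*cos(-3*x^2 + 6*x + 3) - 108*sin(-3*x^2 + 6*x + 3) + 216*cos(-3*x^2 + 6*x + 3)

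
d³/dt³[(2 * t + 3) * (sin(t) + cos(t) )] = 2*t*sin(t) - 2*t*cos(t) - 3*sin(t) - 9*cos(t)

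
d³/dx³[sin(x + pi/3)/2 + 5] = -cos(x + pi/3)/2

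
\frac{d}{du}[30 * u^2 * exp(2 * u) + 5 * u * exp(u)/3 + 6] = 60*u^2*exp(2*u) + 60*u*exp(2*u) + 5*u*exp(u)/3 + 5*exp(u)/3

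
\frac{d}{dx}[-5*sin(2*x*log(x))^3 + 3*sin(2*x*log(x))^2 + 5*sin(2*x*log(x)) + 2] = -30*log(x)*sin(2*x*log(x))^2*cos(2*x*log(x)) + 6*log(x)*sin(4*x*log(x)) + 10*log(x)*cos(2*x*log(x)) - 30*sin(2*x*log(x))^2*cos(2*x*log(x)) + 6*sin(4*x*log(x)) + 10*cos(2*x*log(x))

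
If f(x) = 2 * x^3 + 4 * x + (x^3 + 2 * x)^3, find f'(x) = 9*x^8 + 42*x^6 + 60*x^4 + 30*x^2 + 4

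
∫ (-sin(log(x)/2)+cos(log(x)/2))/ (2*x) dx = sqrt(2)*sin(log(x)/2 + pi/4) + C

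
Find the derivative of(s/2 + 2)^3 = 3*s^2/8 + 3*s + 6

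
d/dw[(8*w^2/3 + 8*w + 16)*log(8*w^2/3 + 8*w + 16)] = 16*w*log(w^2/3 + w + 2)/3 + 16*w/3 + 16*w*log(2) + 8*log(w^2/3 + w + 2) + 8 + 24*log(2)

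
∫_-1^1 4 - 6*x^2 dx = 4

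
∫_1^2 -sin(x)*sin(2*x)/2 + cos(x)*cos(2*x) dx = -sin(2)*cos(1)/2 + sin(4)*cos(2)/2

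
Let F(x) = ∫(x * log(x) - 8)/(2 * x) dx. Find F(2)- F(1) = -3*log(2) - 1/2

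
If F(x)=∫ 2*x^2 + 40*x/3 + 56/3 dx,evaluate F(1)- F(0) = 26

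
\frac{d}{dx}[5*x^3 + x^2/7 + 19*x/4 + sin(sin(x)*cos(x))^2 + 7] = 15*x^2 + 2*x/7 - sin(2*x - sin(2*x))/2 + sin(2*x + sin(2*x))/2 + 19/4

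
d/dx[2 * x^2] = 4*x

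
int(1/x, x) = log(x/3) + C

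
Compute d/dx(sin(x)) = cos(x)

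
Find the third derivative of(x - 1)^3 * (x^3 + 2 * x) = 120*x^3 - 180*x^2 + 120*x - 42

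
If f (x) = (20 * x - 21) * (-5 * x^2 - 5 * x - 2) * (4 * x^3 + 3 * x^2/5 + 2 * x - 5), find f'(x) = -2400*x^5 - 200*x^4 + 252*x^3 + 2151*x^2 + 1302*x/5 - 241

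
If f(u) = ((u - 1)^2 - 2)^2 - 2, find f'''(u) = 24*u - 24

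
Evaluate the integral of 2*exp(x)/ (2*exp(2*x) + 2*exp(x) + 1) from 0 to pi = -2*acot(exp(pi)/(1 + exp(pi))) + 2*acot(1/2)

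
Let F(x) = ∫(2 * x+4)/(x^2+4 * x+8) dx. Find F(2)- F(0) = -log(8) + log(20)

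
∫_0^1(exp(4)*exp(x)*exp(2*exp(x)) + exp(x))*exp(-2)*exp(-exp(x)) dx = -exp(3) - exp(-E - 2) + exp(-3) + exp(2 + E)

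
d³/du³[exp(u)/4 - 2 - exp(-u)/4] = (exp(2*u) + 1)*exp(-u)/4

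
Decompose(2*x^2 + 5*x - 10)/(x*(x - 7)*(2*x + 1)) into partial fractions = -16/(5*(2*x + 1)) + 41/(35*(x - 7)) + 10/(7*x)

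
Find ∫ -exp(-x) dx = exp(-x) + C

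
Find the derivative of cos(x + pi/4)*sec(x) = -sin(x + pi/4)*sec(x) + cos(x + pi/4)*tan(x)*sec(x)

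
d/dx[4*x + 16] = 4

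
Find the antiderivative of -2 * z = -z^2 + C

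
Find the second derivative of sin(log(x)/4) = -(sin(log(x)/4) + 4*cos(log(x)/4))/(16*x^2)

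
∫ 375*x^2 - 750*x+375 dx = 125*x^3 - 375*x^2 + 375*x + C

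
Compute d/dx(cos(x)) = -sin(x)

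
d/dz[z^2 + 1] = 2*z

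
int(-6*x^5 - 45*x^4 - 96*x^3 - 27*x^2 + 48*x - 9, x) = -x^6 - 9*x^5 - 24*x^4 - 9*x^3 + 24*x^2 - 9*x + C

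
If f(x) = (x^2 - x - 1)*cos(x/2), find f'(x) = -x^2*sin(x/2)/2 + x*sin(x/2)/2 + 2*x*cos(x/2) + sin(x/2)/2 - cos(x/2)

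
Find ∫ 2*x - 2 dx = x^2 - 2*x + C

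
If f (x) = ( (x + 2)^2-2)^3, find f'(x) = 6*x^5 + 60*x^4 + 216*x^3 + 336*x^2 + 216*x + 48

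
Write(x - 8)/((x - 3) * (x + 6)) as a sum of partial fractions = 14/(9*(x + 6)) - 5/(9*(x - 3))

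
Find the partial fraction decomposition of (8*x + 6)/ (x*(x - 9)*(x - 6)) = -3/(x - 6) + 26/(9*(x - 9)) + 1/(9*x)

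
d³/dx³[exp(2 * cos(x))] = 2*(-4*sin(x)^2 + 6*cos(x) + 1)*exp(2*cos(x))*sin(x)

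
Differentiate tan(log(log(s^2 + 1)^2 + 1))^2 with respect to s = 8*s*log(s^2 + 1)*sin(log(log(s^2 + 1)^2 + 1))/((s^2*log(s^2 + 1)^2 + s^2 + log(s^2 + 1)^2 + 1)*cos(log(log(s^2 + 1)^2 + 1))^3)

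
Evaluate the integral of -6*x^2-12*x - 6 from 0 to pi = 2 - 2*(1 + pi)^3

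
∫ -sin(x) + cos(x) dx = sin(x) + cos(x) + C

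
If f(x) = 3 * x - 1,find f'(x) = 3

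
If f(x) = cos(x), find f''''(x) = cos(x)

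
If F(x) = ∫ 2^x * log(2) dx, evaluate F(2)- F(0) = 3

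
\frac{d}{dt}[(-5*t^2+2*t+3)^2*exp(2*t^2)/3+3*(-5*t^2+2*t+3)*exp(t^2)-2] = 100*t^5*exp(2*t^2)/3 - 80*t^4*exp(2*t^2)/3 - 4*t^3*exp(2*t^2)/3 - 30*t^3*exp(t^2) - 4*t^2*exp(2*t^2) + 12*t^2*exp(t^2) - 16*t*exp(2*t^2)/3 - 12*t*exp(t^2) + 4*exp(2*t^2) + 6*exp(t^2)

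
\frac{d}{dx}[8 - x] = -1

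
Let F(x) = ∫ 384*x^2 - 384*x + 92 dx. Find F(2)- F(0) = 440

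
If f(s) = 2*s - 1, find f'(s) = 2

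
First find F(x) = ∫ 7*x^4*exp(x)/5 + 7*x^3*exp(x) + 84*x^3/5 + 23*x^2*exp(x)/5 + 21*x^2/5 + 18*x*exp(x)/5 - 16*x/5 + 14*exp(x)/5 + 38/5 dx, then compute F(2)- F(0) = 436/5 + 204*exp(2)/5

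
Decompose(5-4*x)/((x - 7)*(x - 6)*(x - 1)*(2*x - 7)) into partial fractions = -72/(175*(2*x - 7)) - 1/(150*(x - 1)) + 19/(25*(x - 6)) - 23/(42*(x - 7))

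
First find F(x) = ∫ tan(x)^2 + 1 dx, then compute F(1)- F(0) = tan(1)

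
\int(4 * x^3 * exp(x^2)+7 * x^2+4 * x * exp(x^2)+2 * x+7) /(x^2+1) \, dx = 7*x + 2*exp(x^2) + log(x^2 + 1) + C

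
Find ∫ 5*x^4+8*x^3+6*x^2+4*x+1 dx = x^5 + 2*x^4 + 2*x^3 + 2*x^2 + x + C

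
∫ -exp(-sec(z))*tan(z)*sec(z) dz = exp(-sec(z)) + C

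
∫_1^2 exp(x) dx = -E + exp(2)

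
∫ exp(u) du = exp(u) + C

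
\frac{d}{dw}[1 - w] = -1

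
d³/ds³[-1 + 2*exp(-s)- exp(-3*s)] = (27 - 2*exp(2*s))*exp(-3*s)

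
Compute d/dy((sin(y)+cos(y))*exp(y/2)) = (-sin(y) + 3*cos(y))*exp(y/2)/2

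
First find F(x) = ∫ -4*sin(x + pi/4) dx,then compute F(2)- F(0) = 4*cos(pi/4 + 2) - 2*sqrt(2)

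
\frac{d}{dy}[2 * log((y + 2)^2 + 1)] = (4*y + 8)/(y^2 + 4*y + 5)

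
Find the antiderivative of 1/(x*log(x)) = log(2*log(x)) + C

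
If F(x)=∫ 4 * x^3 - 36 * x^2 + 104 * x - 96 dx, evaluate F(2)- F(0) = -64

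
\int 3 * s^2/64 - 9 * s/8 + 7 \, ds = s^3/64 - 9*s^2/16 + 7*s + C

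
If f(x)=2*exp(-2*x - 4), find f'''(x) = -16*exp(-2*x - 4)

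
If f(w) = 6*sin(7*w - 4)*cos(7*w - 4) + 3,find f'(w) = 42*cos(14*w - 8)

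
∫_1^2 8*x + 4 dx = 16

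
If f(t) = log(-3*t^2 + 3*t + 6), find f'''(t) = (4*t^3 - 6*t^2 + 30*t - 14)/(t^6 - 3*t^5 - 3*t^4 + 11*t^3 + 6*t^2 - 12*t - 8)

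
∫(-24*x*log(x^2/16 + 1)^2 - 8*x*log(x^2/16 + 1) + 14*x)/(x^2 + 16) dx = (-4*log(x^2/16 + 1)^2 - 2*log(x^2/16 + 1) + 7)*log(x^2/16 + 1) + C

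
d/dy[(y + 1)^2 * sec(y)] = (y^2*sin(y)/cos(y) + 2*y*sin(y)/cos(y) + 2*y + sin(y)/cos(y) + 2)/cos(y)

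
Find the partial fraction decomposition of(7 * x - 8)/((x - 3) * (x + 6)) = 50/(9*(x + 6)) + 13/(9*(x - 3))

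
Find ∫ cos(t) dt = sin(t) + C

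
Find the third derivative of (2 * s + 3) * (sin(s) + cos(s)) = 2*s*sin(s) - 2*s*cos(s) - 3*sin(s) - 9*cos(s)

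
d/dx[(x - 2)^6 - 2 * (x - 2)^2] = 6*x^5 - 60*x^4 + 240*x^3 - 480*x^2 + 476*x - 184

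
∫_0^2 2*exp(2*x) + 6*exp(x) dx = -16 + (3 + exp(2))^2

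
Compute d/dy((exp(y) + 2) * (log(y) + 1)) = (y*exp(y)*log(y) + y*exp(y) + exp(y) + 2)/y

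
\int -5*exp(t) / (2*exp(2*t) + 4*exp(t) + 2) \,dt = (3*exp(t) + 8)/(2*(exp(t) + 1)) + C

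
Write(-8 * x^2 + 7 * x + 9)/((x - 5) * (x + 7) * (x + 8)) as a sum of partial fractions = -43/(x + 8) + 36/(x + 7) - 1/(x - 5)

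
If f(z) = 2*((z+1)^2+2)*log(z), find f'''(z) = (4*z^2 - 4*z + 12)/z^3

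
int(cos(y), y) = sin(y) + C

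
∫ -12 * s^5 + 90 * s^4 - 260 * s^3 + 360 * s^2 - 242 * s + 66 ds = -2*s^6 + 18*s^5 - 65*s^4 + 120*s^3 - 121*s^2 + 66*s + C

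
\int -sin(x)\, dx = cos(x) + C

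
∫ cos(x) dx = sin(x) + C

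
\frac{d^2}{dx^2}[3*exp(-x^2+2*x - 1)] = (12*x^2 - 24*x + 6)*exp(-x^2 + 2*x - 1)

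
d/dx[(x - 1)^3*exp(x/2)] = x^3*exp(x/2)/2 + 3*x^2*exp(x/2)/2 - 9*x*exp(x/2)/2 + 5*exp(x/2)/2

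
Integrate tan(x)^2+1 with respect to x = tan(x) + C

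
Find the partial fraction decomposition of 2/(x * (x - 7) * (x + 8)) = 1/(60*(x + 8)) + 2/(105*(x - 7)) - 1/(28*x)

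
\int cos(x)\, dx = sin(x) + C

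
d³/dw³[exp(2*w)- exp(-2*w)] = (8*exp(4*w) + 8)*exp(-2*w)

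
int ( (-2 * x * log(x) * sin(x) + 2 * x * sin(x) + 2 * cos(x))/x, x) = (2*log(x) - 2)*cos(x) + C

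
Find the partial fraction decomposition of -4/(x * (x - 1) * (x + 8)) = -1/(18*(x + 8)) - 4/(9*(x - 1)) + 1/(2*x)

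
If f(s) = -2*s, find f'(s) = -2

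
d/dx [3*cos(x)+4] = -3*sin(x)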